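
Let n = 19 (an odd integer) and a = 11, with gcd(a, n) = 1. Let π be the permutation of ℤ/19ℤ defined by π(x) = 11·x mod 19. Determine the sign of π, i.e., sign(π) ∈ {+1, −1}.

Trace 1: π^k(1) = [1, 11, 7] for k=0..2.
Decompose π into cycles: lengths [3, 3, 3, 3, 3, 3, 1] (7 cycles, including the fixed point 0).
sign(π) = (−1)^{n − #cycles} = (−1)^{19−7} = (−1)^12 = +1.
Check: (11/19) = +1 by Zolotarev.

+1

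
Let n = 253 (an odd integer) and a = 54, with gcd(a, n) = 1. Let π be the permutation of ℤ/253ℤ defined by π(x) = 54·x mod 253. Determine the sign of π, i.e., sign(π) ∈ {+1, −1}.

Start at x=186: 186 → 177 → 197 → 12 → 142 → 78 → 164 → … (one orbit).
18 cycles of lengths [22, 22, 22, 22, 22, 22, 22, 22, 22, 22, 11, 11, 2, 2, 2, 2, 2, 1].
18 cycles on 253: each ℓ→(−1)^(ℓ−1), product (−1)^235 = -1.

-1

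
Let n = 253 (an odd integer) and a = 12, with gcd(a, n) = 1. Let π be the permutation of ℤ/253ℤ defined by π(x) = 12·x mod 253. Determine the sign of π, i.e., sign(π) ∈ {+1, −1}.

+1

Orbit of 1 under x↦12x: [1, 12, 144, 210, 243, 133, 78]… (length divides ord_253(12)).
Decompose π into cycles: lengths [11, 11, 11, 11, 11, 11, 11, 11, 11, 11, 11, 11, 11, 11, 11, 11, 11, 11, 11, 11, 11, 11, 1, 1, 1, 1, 1, 1, 1, 1, 1, 1, 1] (33 cycles, including the fixed point 0).
Σ(ℓ_i−1) = 253−33 = 220; sign = (−1)^220 = +1.
Via Zolotarev, sign(π_{12}) = (12|253) = +1.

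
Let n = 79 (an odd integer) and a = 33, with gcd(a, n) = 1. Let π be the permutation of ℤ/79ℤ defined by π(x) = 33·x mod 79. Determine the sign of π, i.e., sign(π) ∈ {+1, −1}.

Orbit of 65 under x↦33x: [65, 12, 1, 33, 62, 71, 52]… (length divides ord_79(33)).
π_33 has 4 disjoint cycles with lengths [26, 26, 26, 1] on {0,…,78}.
sign(π) = (−1)^{n − #cycles} = (−1)^{79−4} = (−1)^75 = -1.

-1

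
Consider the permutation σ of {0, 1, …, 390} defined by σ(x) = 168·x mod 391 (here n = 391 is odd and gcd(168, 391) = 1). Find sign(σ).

-1

Start at x=365: 365 → 324 → 83 → 259 → 111 → 271 → 172 → … (one orbit).
Decompose π into cycles: lengths [88, 88, 88, 88, 22, 8, 8, 1] (8 cycles, including the fixed point 0).
Σ(ℓ_i−1) = 391−8 = 383; sign = (−1)^383 = -1.
Zolotarev: (168|391) = -1, matching the cycle-count sign.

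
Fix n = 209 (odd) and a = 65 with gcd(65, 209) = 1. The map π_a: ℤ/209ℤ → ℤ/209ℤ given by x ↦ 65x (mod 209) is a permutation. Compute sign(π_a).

Orbit of 208 under x↦65x: [208, 144, 164, 1, 65, 45]… (length divides ord_209(65)).
Cycle lengths of π_65 on ℤ/209ℤ: [6, 6, 6, 6, 6, 6, 6, 6, 6, 6, 6, 6, 6, 6, 6, 6, 6, 6, 6, 6, 6, 6, 6, 6, 6, 6, 6, 6, 6, 6, 6, 6, 6, 2, 2, 2, 2, 2, 1]; 39 cycles in total.
sign(π) = (−1)^{n − #cycles} = (−1)^{209−39} = (−1)^170 = +1.

+1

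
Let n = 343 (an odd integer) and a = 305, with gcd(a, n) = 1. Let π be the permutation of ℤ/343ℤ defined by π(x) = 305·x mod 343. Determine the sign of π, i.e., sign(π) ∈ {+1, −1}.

Trace 99: π^k(99) = [99, 11, 268, 106, 88, 86, 162] for k=0..6.
π_305 has 7 disjoint cycles with lengths [147, 147, 21, 21, 3, 3, 1] on {0,…,342}.
7 cycles on 343: each ℓ→(−1)^(ℓ−1), product (−1)^336 = +1.

+1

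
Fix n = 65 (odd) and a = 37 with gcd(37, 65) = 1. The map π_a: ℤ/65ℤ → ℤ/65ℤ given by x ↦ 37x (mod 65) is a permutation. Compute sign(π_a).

+1

Trace 49: π^k(49) = [49, 58, 1, 37, 4, 18, 16] for k=0..6.
The orbit structure of x ↦ 37x mod 65: 7 orbits of sizes [12, 12, 12, 12, 12, 4, 1].
n − c = 65 − 7 = 58; sign = (−1)^58 = +1.
Via Zolotarev, sign(π_{37}) = (37|65) = +1.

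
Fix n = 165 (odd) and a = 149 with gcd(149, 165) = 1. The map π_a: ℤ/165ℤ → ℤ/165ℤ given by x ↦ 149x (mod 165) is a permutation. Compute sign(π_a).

+1

Orbit of 136 under x↦149x: [136, 134, 1, 149, 91, 29, 31]… (length divides ord_165(149)).
Decompose π into cycles: lengths [10, 10, 10, 10, 10, 10, 10, 10, 10, 10, 10, 10, 10, 10, 10, 2, 2, 2, 2, 2, 2, 2, 1] (23 cycles, including the fixed point 0).
Σ(ℓ_i−1) = 165−23 = 142; sign = (−1)^142 = +1.
Via Zolotarev, sign(π_{149}) = (149|165) = +1.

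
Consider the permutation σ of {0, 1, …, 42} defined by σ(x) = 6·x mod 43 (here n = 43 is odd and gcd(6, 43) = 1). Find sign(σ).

+1

Start at x=6: 6 → 36 → 1 → 6 (one orbit).
Cycle type of π: 3×14 + 1; total 15 cycles.
Σ(ℓ_i−1) = 43−15 = 28; sign = (−1)^28 = +1.
The Jacobi symbol (6|43) = +1 (Zolotarev) agrees.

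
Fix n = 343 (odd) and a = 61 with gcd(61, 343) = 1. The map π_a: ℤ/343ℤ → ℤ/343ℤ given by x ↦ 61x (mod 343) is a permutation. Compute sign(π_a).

-1

Trace 233: π^k(233) = [233, 150, 232, 89, 284, 174, 324] for k=0..6.
Decompose π into cycles: lengths [294, 42, 6, 1] (4 cycles, including the fixed point 0).
With 4 cycles on 343 points, sign = (−1)^{343−4} = -1.
The Jacobi symbol (61|343) = -1 (Zolotarev) agrees.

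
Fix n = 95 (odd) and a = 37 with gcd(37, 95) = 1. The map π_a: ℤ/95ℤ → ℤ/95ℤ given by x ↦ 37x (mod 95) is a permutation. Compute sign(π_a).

Trace 39: π^k(39) = [39, 18, 1, 37] for k=0..3.
π_37 has 29 disjoint cycles with lengths [4, 4, 4, 4, 4, 4, 4, 4, 4, 4, 4, 4, 4, 4, 4, 4, 4, 4, 4, 2, 2, 2, 2, 2, 2, 2, 2, 2, 1] on {0,…,94}.
Σ(ℓ_i−1) = 95−29 = 66; sign = (−1)^66 = +1.

+1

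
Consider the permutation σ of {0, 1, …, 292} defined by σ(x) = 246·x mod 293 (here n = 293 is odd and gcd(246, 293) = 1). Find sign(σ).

Orbit of 131 under x↦246x: [131, 289, 188, 247, 111, 57, 251]… (length divides ord_293(246)).
Cycle lengths of π_246 on ℤ/293ℤ: [292, 1]; 2 cycles in total.
n − c = 293 − 2 = 291; sign = (−1)^291 = -1.

-1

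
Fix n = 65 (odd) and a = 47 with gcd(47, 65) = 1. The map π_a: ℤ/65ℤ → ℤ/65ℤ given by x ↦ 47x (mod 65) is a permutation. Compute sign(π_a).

+1

Trace 64: π^k(64) = [64, 18, 1, 47] for k=0..3.
17 cycles of lengths [4, 4, 4, 4, 4, 4, 4, 4, 4, 4, 4, 4, 4, 4, 4, 4, 1].
17 cycles on 65: each ℓ→(−1)^(ℓ−1), product (−1)^48 = +1.
Via Zolotarev, sign(π_{47}) = (47|65) = +1.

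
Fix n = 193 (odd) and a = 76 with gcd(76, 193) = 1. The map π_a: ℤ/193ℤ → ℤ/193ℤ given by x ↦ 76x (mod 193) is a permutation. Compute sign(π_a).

Orbit of 143 under x↦76x: [143, 60, 121, 125, 43, 180, 170]… (length divides ord_193(76)).
Decompose π into cycles: lengths [64, 64, 64, 1] (4 cycles, including the fixed point 0).
n − c = 193 − 4 = 189; sign = (−1)^189 = -1.
(76|193)_J = -1 (Zolotarev's lemma cross-check).

-1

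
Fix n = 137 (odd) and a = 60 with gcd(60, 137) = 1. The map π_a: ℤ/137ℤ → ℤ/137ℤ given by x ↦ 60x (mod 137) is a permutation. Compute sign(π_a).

Orbit of 122 under x↦60x: [122, 59, 115, 50, 123, 119, 16]… (length divides ord_137(60)).
The orbit structure of x ↦ 60x mod 137: 9 orbits of sizes [17, 17, 17, 17, 17, 17, 17, 17, 1].
137 − 9 = 128 transpositions; sign(π) = (−1)^128 = +1.
(60|137)_J = +1 (Zolotarev's lemma cross-check).

+1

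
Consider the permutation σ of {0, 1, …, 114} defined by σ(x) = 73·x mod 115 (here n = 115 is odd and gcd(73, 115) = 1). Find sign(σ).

Orbit of 73 under x↦73x: [73, 39, 87, 26, 58, 94, 77]… (length divides ord_115(73)).
6 cycles of lengths [44, 44, 11, 11, 4, 1].
115 − 6 = 109 transpositions; sign(π) = (−1)^109 = -1.

-1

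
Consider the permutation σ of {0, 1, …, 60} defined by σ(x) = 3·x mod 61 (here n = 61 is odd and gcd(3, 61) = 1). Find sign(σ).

+1

Orbit of 20 under x↦3x: [20, 60, 58, 52, 34, 41, 1]… (length divides ord_61(3)).
Decompose π into cycles: lengths [10, 10, 10, 10, 10, 10, 1] (7 cycles, including the fixed point 0).
Σ(ℓ_i−1) = 61−7 = 54; sign = (−1)^54 = +1.
Zolotarev: (3|61) = +1, matching the cycle-count sign.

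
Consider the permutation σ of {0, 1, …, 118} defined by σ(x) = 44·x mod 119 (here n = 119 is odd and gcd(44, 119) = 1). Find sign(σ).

Trace 67: π^k(67) = [67, 92, 2, 88, 64, 79, 25] for k=0..6.
6 cycles of lengths [48, 48, 16, 3, 3, 1].
119 − 6 = 113 transpositions; sign(π) = (−1)^113 = -1.

-1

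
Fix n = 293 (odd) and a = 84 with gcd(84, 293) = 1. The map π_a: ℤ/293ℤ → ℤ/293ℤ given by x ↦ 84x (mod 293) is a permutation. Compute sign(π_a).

+1

Start at x=91: 91 → 26 → 133 → 38 → 262 → 33 → 135 → … (one orbit).
Cycle type of π: 73×4 + 1; total 5 cycles.
sign(π) = (−1)^{n − #cycles} = (−1)^{293−5} = (−1)^288 = +1.
Via Zolotarev, sign(π_{84}) = (84|293) = +1.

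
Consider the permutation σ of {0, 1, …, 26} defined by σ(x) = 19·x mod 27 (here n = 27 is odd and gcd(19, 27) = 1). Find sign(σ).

+1

Start at x=1: 1 → 19 → 10 → 1 (one orbit).
Cycle type of π: 3×6 + 1×9; total 15 cycles.
27 − 15 = 12 transpositions; sign(π) = (−1)^12 = +1.
Zolotarev: (19|27) = +1, matching the cycle-count sign.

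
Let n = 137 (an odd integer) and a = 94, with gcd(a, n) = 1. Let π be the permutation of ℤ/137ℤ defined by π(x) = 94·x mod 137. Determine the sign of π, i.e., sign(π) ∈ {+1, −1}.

Trace 1: π^k(1) = [1, 94, 68, 90, 103, 92, 17] for k=0..6.
Cycle lengths of π_94 on ℤ/137ℤ: [136, 1]; 2 cycles in total.
n − c = 137 − 2 = 135; sign = (−1)^135 = -1.
Via Zolotarev, sign(π_{94}) = (94|137) = -1.

-1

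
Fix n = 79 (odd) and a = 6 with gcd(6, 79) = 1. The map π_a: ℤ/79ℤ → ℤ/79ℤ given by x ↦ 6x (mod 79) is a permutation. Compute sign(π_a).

-1

Trace 51: π^k(51) = [51, 69, 19, 35, 52, 75, 55] for k=0..6.
2 cycles of lengths [78, 1].
Σ(ℓ_i−1) = 79−2 = 77; sign = (−1)^77 = -1.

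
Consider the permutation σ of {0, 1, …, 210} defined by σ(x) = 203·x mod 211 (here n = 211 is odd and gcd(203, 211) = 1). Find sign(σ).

+1

Start at x=122: 122 → 79 → 1 → 203 → 64 → 121 → 87 → … (one orbit).
Decompose π into cycles: lengths [35, 35, 35, 35, 35, 35, 1] (7 cycles, including the fixed point 0).
With 7 cycles on 211 points, sign = (−1)^{211−7} = +1.
(203|211)_J = +1 (Zolotarev's lemma cross-check).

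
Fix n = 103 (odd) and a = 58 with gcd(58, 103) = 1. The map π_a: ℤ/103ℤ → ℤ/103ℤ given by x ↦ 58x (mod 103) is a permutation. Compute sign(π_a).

Trace 97: π^k(97) = [97, 64, 4, 26, 66, 17, 59] for k=0..6.
The orbit structure of x ↦ 58x mod 103: 3 orbits of sizes [51, 51, 1].
sign(π) = (−1)^{n − #cycles} = (−1)^{103−3} = (−1)^100 = +1.
Check: (58/103) = +1 by Zolotarev.

+1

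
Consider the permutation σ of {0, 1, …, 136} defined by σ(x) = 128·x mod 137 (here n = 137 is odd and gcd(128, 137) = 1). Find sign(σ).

Start at x=44: 44 → 15 → 2 → 119 → 25 → 49 → 107 → … (one orbit).
The orbit structure of x ↦ 128x mod 137: 3 orbits of sizes [68, 68, 1].
Σ(ℓ_i−1) = 137−3 = 134; sign = (−1)^134 = +1.
Zolotarev: (128|137) = +1, matching the cycle-count sign.

+1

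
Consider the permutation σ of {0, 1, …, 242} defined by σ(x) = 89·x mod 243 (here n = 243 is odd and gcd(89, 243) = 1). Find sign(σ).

Orbit of 235 under x↦89x: [235, 17, 55, 35, 199, 215, 181]… (length divides ord_243(89)).
14 cycles of lengths [54, 54, 54, 18, 18, 18, 6, 6, 6, 2, 2, 2, 2, 1].
Σ(ℓ_i−1) = 243−14 = 229; sign = (−1)^229 = -1.
Check: (89/243) = -1 by Zolotarev.

-1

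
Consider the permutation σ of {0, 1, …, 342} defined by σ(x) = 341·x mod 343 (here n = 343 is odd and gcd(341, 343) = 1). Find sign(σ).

Orbit of 113 under x↦341x: [113, 117, 109, 125, 93, 157, 29]… (length divides ord_343(341)).
π_341 has 4 disjoint cycles with lengths [294, 42, 6, 1] on {0,…,342}.
sign(π) = (−1)^{n − #cycles} = (−1)^{343−4} = (−1)^339 = -1.

-1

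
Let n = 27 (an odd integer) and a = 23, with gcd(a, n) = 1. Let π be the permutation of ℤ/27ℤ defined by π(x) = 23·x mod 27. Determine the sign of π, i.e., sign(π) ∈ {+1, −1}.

-1

Start at x=13: 13 → 2 → 19 → 5 → 7 → 26 → 4 → … (one orbit).
Cycle type of π: 18 + 6 + 2 + 1; total 4 cycles.
27 − 4 = 23 transpositions; sign(π) = (−1)^23 = -1.
The Jacobi symbol (23|27) = -1 (Zolotarev) agrees.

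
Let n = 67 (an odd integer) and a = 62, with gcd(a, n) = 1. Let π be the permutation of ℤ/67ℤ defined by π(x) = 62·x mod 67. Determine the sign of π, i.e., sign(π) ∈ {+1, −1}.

Orbit of 62 under x↦62x: [62, 25, 9, 22, 24, 14, 64]… (length divides ord_67(62)).
π_62 has 7 disjoint cycles with lengths [11, 11, 11, 11, 11, 11, 1] on {0,…,66}.
7 cycles on 67: each ℓ→(−1)^(ℓ−1), product (−1)^60 = +1.
Via Zolotarev, sign(π_{62}) = (62|67) = +1.

+1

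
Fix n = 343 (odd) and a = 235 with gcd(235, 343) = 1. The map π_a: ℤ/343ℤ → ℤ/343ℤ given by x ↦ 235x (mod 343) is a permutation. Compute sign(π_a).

Start at x=8: 8 → 165 → 16 → 330 → 32 → 317 → 64 → … (one orbit).
The orbit structure of x ↦ 235x mod 343: 7 orbits of sizes [147, 147, 21, 21, 3, 3, 1].
With 7 cycles on 343 points, sign = (−1)^{343−7} = +1.

+1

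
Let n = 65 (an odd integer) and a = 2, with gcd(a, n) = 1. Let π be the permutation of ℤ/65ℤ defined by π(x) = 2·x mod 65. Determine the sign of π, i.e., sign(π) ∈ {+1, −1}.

+1

Trace 49: π^k(49) = [49, 33, 1, 2, 4, 8, 16] for k=0..6.
7 cycles of lengths [12, 12, 12, 12, 12, 4, 1].
n − c = 65 − 7 = 58; sign = (−1)^58 = +1.
The Jacobi symbol (2|65) = +1 (Zolotarev) agrees.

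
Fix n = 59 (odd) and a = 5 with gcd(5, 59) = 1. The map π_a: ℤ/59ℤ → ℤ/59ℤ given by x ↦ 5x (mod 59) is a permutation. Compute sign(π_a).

Orbit of 19 under x↦5x: [19, 36, 3, 15, 16, 21, 46]… (length divides ord_59(5)).
Cycle lengths of π_5 on ℤ/59ℤ: [29, 29, 1]; 3 cycles in total.
Σ(ℓ_i−1) = 59−3 = 56; sign = (−1)^56 = +1.
(5|59)_J = +1 (Zolotarev's lemma cross-check).

+1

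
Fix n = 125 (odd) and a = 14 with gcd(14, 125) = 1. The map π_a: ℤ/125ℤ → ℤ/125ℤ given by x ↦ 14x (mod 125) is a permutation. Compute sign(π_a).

+1

Orbit of 66 under x↦14x: [66, 49, 61, 104, 81, 9, 1]… (length divides ord_125(14)).
Cycle type of π: 50×2 + 10×2 + 2×2 + 1; total 7 cycles.
7 cycles on 125: each ℓ→(−1)^(ℓ−1), product (−1)^118 = +1.
The Jacobi symbol (14|125) = +1 (Zolotarev) agrees.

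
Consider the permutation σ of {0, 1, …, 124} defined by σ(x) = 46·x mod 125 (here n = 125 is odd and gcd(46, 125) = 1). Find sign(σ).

+1

Start at x=106: 106 → 1 → 46 → 116 → 86 → 81 → 101 → … (one orbit).
The orbit structure of x ↦ 46x mod 125: 13 orbits of sizes [25, 25, 25, 25, 5, 5, 5, 5, 1, 1, 1, 1, 1].
Σ(ℓ_i−1) = 125−13 = 112; sign = (−1)^112 = +1.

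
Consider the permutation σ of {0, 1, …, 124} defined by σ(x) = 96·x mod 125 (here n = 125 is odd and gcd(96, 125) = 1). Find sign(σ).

Trace 91: π^k(91) = [91, 111, 31, 101, 71, 66, 86] for k=0..6.
Cycle lengths of π_96 on ℤ/125ℤ: [25, 25, 25, 25, 5, 5, 5, 5, 1, 1, 1, 1, 1]; 13 cycles in total.
Σ(ℓ_i−1) = 125−13 = 112; sign = (−1)^112 = +1.
Zolotarev: (96|125) = +1, matching the cycle-count sign.

+1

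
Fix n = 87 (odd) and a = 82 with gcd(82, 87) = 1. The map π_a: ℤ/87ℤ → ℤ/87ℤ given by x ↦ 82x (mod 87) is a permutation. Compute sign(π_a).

+1

Trace 1: π^k(1) = [1, 82, 25, 49, 16, 7, 52] for k=0..6.
Cycle lengths of π_82 on ℤ/87ℤ: [7, 7, 7, 7, 7, 7, 7, 7, 7, 7, 7, 7, 1, 1, 1]; 15 cycles in total.
15 cycles on 87: each ℓ→(−1)^(ℓ−1), product (−1)^72 = +1.
Via Zolotarev, sign(π_{82}) = (82|87) = +1.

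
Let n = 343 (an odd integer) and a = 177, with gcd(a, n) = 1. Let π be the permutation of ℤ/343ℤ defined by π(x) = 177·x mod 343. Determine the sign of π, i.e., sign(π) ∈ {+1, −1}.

Trace 263: π^k(263) = [263, 246, 324, 67, 197, 226, 214] for k=0..6.
31 cycles of lengths [21, 21, 21, 21, 21, 21, 21, 21, 21, 21, 21, 21, 21, 21, 3, 3, 3, 3, 3, 3, 3, 3, 3, 3, 3, 3, 3, 3, 3, 3, 1].
n − c = 343 − 31 = 312; sign = (−1)^312 = +1.
Check: (177/343) = +1 by Zolotarev.

+1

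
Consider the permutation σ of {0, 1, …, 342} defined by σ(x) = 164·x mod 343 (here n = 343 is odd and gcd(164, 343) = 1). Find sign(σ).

-1

Trace 272: π^k(272) = [272, 18, 208, 155, 38, 58, 251] for k=0..6.
Cycle type of π: 294 + 42 + 6 + 1; total 4 cycles.
Σ(ℓ_i−1) = 343−4 = 339; sign = (−1)^339 = -1.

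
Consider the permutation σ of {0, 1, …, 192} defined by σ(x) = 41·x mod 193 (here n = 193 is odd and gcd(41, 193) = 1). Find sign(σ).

-1

Orbit of 112 under x↦41x: [112, 153, 97, 117, 165, 10, 24]… (length divides ord_193(41)).
The orbit structure of x ↦ 41x mod 193: 2 orbits of sizes [192, 1].
sign(π) = (−1)^{n − #cycles} = (−1)^{193−2} = (−1)^191 = -1.
Zolotarev: (41|193) = -1, matching the cycle-count sign.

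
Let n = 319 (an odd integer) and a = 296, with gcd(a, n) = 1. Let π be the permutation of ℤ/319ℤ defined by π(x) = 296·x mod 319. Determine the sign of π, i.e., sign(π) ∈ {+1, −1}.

-1

Orbit of 45 under x↦296x: [45, 241, 199, 208, 1, 296, 210]… (length divides ord_319(296)).
Cycle lengths of π_296 on ℤ/319ℤ: [14, 14, 14, 14, 14, 14, 14, 14, 14, 14, 14, 14, 14, 14, 14, 14, 14, 14, 14, 14, 14, 14, 2, 2, 2, 2, 2, 1]; 28 cycles in total.
sign(π) = (−1)^{n − #cycles} = (−1)^{319−28} = (−1)^291 = -1.
Via Zolotarev, sign(π_{296}) = (296|319) = -1.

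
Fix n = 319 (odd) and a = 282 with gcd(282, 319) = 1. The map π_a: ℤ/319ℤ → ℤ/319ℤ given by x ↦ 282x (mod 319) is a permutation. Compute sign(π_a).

+1

Trace 91: π^k(91) = [91, 142, 169, 127, 86, 8, 23] for k=0..6.
The orbit structure of x ↦ 282x mod 319: 5 orbits of sizes [140, 140, 28, 10, 1].
Σ(ℓ_i−1) = 319−5 = 314; sign = (−1)^314 = +1.
Via Zolotarev, sign(π_{282}) = (282|319) = +1.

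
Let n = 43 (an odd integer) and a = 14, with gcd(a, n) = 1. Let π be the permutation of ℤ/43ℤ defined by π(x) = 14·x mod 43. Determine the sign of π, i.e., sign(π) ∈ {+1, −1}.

+1

Trace 36: π^k(36) = [36, 31, 4, 13, 10, 11, 25] for k=0..6.
Cycle type of π: 21×2 + 1; total 3 cycles.
43 − 3 = 40 transpositions; sign(π) = (−1)^40 = +1.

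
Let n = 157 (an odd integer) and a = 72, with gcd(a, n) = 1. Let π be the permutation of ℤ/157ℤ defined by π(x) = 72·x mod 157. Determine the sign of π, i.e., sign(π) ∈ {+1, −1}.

-1

Start at x=107: 107 → 11 → 7 → 33 → 21 → 99 → 63 → … (one orbit).
The orbit structure of x ↦ 72x mod 157: 2 orbits of sizes [156, 1].
157 − 2 = 155 transpositions; sign(π) = (−1)^155 = -1.
Via Zolotarev, sign(π_{72}) = (72|157) = -1.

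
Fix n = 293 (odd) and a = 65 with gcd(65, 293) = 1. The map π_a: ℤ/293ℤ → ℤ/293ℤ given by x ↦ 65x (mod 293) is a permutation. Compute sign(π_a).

Start at x=124: 124 → 149 → 16 → 161 → 210 → 172 → 46 → … (one orbit).
Decompose π into cycles: lengths [73, 73, 73, 73, 1] (5 cycles, including the fixed point 0).
With 5 cycles on 293 points, sign = (−1)^{293−5} = +1.
The Jacobi symbol (65|293) = +1 (Zolotarev) agrees.

+1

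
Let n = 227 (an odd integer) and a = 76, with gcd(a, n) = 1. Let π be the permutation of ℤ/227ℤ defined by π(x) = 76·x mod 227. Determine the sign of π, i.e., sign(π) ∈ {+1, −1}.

+1

Trace 63: π^k(63) = [63, 21, 7, 78, 26, 160, 129] for k=0..6.
Decompose π into cycles: lengths [113, 113, 1] (3 cycles, including the fixed point 0).
3 cycles on 227: each ℓ→(−1)^(ℓ−1), product (−1)^224 = +1.
Zolotarev: (76|227) = +1, matching the cycle-count sign.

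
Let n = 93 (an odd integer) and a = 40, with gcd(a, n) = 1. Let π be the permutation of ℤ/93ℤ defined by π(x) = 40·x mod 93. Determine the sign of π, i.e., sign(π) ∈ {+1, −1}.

Orbit of 49 under x↦40x: [49, 7, 1, 40, 19, 16, 82]… (length divides ord_93(40)).
Cycle type of π: 15×6 + 1×3; total 9 cycles.
93 − 9 = 84 transpositions; sign(π) = (−1)^84 = +1.
Zolotarev: (40|93) = +1, matching the cycle-count sign.

+1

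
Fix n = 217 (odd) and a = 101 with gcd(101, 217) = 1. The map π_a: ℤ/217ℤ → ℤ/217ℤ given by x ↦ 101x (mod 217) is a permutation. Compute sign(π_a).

Trace 132: π^k(132) = [132, 95, 47, 190, 94, 163, 188] for k=0..6.
The orbit structure of x ↦ 101x mod 217: 14 orbits of sizes [30, 30, 30, 30, 30, 30, 6, 5, 5, 5, 5, 5, 5, 1].
Σ(ℓ_i−1) = 217−14 = 203; sign = (−1)^203 = -1.

-1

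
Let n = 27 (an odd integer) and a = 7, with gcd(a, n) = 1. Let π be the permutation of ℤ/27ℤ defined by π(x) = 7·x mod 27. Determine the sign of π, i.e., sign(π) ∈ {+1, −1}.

Trace 25: π^k(25) = [25, 13, 10, 16, 4, 1, 7] for k=0..6.
Cycle type of π: 9×2 + 3×2 + 1×3; total 7 cycles.
sign(π) = (−1)^{n − #cycles} = (−1)^{27−7} = (−1)^20 = +1.
(7|27)_J = +1 (Zolotarev's lemma cross-check).

+1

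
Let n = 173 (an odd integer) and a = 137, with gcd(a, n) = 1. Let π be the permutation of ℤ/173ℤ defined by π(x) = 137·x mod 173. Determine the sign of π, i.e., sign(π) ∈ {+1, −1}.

Start at x=122: 122 → 106 → 163 → 14 → 15 → 152 → 64 → … (one orbit).
3 cycles of lengths [86, 86, 1].
Σ(ℓ_i−1) = 173−3 = 170; sign = (−1)^170 = +1.
The Jacobi symbol (137|173) = +1 (Zolotarev) agrees.

+1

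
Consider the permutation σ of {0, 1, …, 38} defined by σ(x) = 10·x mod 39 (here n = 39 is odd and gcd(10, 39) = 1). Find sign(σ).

+1

Orbit of 4 under x↦10x: [4, 1, 10, 22, 25, 16]… (length divides ord_39(10)).
9 cycles of lengths [6, 6, 6, 6, 6, 6, 1, 1, 1].
With 9 cycles on 39 points, sign = (−1)^{39−9} = +1.
Zolotarev: (10|39) = +1, matching the cycle-count sign.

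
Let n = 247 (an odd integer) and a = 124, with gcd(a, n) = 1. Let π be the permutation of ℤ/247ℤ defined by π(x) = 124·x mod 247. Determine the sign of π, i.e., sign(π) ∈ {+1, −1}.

+1

Orbit of 8 under x↦124x: [8, 4, 2, 1, 124, 62, 31]… (length divides ord_247(124)).
9 cycles of lengths [36, 36, 36, 36, 36, 36, 18, 12, 1].
247 − 9 = 238 transpositions; sign(π) = (−1)^238 = +1.
Check: (124/247) = +1 by Zolotarev.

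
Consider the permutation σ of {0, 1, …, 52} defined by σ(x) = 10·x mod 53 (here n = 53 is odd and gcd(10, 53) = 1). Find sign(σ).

Trace 42: π^k(42) = [42, 49, 13, 24, 28, 15, 44] for k=0..6.
π_10 has 5 disjoint cycles with lengths [13, 13, 13, 13, 1] on {0,…,52}.
5 cycles on 53: each ℓ→(−1)^(ℓ−1), product (−1)^48 = +1.
Zolotarev: (10|53) = +1, matching the cycle-count sign.

+1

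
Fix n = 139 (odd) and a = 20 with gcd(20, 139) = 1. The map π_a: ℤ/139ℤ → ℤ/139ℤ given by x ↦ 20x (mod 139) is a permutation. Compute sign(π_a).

+1

Orbit of 83 under x↦20x: [83, 131, 118, 136, 79, 51, 47]… (length divides ord_139(20)).
3 cycles of lengths [69, 69, 1].
139 − 3 = 136 transpositions; sign(π) = (−1)^136 = +1.
Via Zolotarev, sign(π_{20}) = (20|139) = +1.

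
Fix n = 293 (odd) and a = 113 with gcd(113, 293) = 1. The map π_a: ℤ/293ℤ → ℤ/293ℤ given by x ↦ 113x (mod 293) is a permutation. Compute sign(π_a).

Start at x=289: 289 → 134 → 199 → 219 → 135 → 19 → 96 → … (one orbit).
Cycle type of π: 292 + 1; total 2 cycles.
2 cycles on 293: each ℓ→(−1)^(ℓ−1), product (−1)^291 = -1.
Check: (113/293) = -1 by Zolotarev.

-1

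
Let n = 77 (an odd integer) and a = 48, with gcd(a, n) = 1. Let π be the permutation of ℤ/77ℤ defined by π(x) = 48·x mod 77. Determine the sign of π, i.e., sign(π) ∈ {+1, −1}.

Trace 20: π^k(20) = [20, 36, 34, 15, 27, 64, 69] for k=0..6.
π_48 has 12 disjoint cycles with lengths [10, 10, 10, 10, 10, 10, 5, 5, 2, 2, 2, 1] on {0,…,76}.
12 cycles on 77: each ℓ→(−1)^(ℓ−1), product (−1)^65 = -1.
The Jacobi symbol (48|77) = -1 (Zolotarev) agrees.

-1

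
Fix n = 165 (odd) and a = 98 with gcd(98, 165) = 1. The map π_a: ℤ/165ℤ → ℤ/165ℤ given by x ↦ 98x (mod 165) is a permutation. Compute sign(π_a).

Orbit of 98 under x↦98x: [98, 34, 32, 1]… (length divides ord_165(98)).
Cycle lengths of π_98 on ℤ/165ℤ: [4, 4, 4, 4, 4, 4, 4, 4, 4, 4, 4, 4, 4, 4, 4, 4, 4, 4, 4, 4, 4, 4, 4, 4, 4, 4, 4, 4, 4, 4, 4, 4, 4, 2, 2, 2, 2, 2, 2, 2, 2, 2, 2, 2, 2, 2, 2, 2, 2, 1]; 50 cycles in total.
With 50 cycles on 165 points, sign = (−1)^{165−50} = -1.
(98|165)_J = -1 (Zolotarev's lemma cross-check).

-1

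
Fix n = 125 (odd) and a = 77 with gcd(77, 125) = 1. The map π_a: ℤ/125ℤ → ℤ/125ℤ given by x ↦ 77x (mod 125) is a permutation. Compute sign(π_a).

-1

Trace 83: π^k(83) = [83, 16, 107, 114, 28, 31, 12] for k=0..6.
Cycle lengths of π_77 on ℤ/125ℤ: [100, 20, 4, 1]; 4 cycles in total.
With 4 cycles on 125 points, sign = (−1)^{125−4} = -1.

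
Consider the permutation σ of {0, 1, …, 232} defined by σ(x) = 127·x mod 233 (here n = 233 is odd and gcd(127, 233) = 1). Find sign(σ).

-1

Start at x=63: 63 → 79 → 14 → 147 → 29 → 188 → 110 → … (one orbit).
Cycle lengths of π_127 on ℤ/233ℤ: [232, 1]; 2 cycles in total.
Σ(ℓ_i−1) = 233−2 = 231; sign = (−1)^231 = -1.
Via Zolotarev, sign(π_{127}) = (127|233) = -1.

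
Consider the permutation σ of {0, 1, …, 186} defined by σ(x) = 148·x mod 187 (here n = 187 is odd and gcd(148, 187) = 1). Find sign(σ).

-1

Orbit of 80 under x↦148x: [80, 59, 130, 166, 71, 36, 92]… (length divides ord_187(148)).
6 cycles of lengths [80, 80, 16, 5, 5, 1].
With 6 cycles on 187 points, sign = (−1)^{187−6} = -1.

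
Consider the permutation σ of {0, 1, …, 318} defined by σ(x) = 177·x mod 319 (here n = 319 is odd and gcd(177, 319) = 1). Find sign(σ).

Orbit of 12 under x↦177x: [12, 210, 166, 34, 276, 45, 309]… (length divides ord_319(177)).
Cycle type of π: 28×11 + 1×11; total 22 cycles.
n − c = 319 − 22 = 297; sign = (−1)^297 = -1.
Zolotarev: (177|319) = -1, matching the cycle-count sign.

-1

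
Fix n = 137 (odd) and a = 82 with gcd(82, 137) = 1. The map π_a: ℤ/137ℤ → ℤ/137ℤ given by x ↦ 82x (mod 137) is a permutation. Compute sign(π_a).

-1

Start at x=80: 80 → 121 → 58 → 98 → 90 → 119 → 31 → … (one orbit).
2 cycles of lengths [136, 1].
With 2 cycles on 137 points, sign = (−1)^{137−2} = -1.
(82|137)_J = -1 (Zolotarev's lemma cross-check).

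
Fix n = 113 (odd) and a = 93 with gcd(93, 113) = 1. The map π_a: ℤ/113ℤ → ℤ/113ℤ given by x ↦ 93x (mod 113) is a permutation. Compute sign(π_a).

Trace 101: π^k(101) = [101, 14, 59, 63, 96, 1, 93] for k=0..6.
Decompose π into cycles: lengths [112, 1] (2 cycles, including the fixed point 0).
2 cycles on 113: each ℓ→(−1)^(ℓ−1), product (−1)^111 = -1.
Via Zolotarev, sign(π_{93}) = (93|113) = -1.

-1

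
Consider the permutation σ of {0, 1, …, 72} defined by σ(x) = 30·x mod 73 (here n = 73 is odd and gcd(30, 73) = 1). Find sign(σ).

-1

Start at x=70: 70 → 56 → 1 → 30 → 24 → 63 → 65 → … (one orbit).
4 cycles of lengths [24, 24, 24, 1].
4 cycles on 73: each ℓ→(−1)^(ℓ−1), product (−1)^69 = -1.
The Jacobi symbol (30|73) = -1 (Zolotarev) agrees.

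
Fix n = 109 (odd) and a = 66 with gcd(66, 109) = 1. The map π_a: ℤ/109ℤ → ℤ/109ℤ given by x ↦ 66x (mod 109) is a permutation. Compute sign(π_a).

Start at x=105: 105 → 63 → 16 → 75 → 45 → 27 → 38 → … (one orbit).
π_66 has 13 disjoint cycles with lengths [9, 9, 9, 9, 9, 9, 9, 9, 9, 9, 9, 9, 1] on {0,…,108}.
With 13 cycles on 109 points, sign = (−1)^{109−13} = +1.
Via Zolotarev, sign(π_{66}) = (66|109) = +1.

+1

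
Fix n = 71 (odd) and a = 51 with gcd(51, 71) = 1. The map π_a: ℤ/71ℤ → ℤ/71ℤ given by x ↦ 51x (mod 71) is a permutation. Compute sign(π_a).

Trace 20: π^k(20) = [20, 26, 48, 34, 30, 39, 1] for k=0..6.
π_51 has 6 disjoint cycles with lengths [14, 14, 14, 14, 14, 1] on {0,…,70}.
71 − 6 = 65 transpositions; sign(π) = (−1)^65 = -1.

-1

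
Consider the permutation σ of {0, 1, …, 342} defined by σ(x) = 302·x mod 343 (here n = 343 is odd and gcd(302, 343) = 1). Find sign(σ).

+1

Trace 113: π^k(113) = [113, 169, 274, 85, 288, 197, 155] for k=0..6.
19 cycles of lengths [49, 49, 49, 49, 49, 49, 7, 7, 7, 7, 7, 7, 1, 1, 1, 1, 1, 1, 1].
Σ(ℓ_i−1) = 343−19 = 324; sign = (−1)^324 = +1.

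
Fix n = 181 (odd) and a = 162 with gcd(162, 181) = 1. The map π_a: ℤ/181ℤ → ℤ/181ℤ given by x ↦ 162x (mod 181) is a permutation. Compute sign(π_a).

-1

Start at x=180: 180 → 19 → 1 → 162 → 180 (one orbit).
Cycle type of π: 4×45 + 1; total 46 cycles.
181 − 46 = 135 transpositions; sign(π) = (−1)^135 = -1.
Zolotarev: (162|181) = -1, matching the cycle-count sign.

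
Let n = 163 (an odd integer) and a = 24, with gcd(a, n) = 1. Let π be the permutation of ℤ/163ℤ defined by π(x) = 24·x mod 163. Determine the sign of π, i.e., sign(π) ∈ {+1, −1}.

+1

Start at x=1: 1 → 24 → 87 → 132 → 71 → 74 → 146 → … (one orbit).
The orbit structure of x ↦ 24x mod 163: 3 orbits of sizes [81, 81, 1].
n − c = 163 − 3 = 160; sign = (−1)^160 = +1.
Check: (24/163) = +1 by Zolotarev.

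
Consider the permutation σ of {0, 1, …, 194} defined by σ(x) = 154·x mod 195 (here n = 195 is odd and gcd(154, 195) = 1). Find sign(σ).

Orbit of 124 under x↦154x: [124, 181, 184, 61, 34, 166, 19]… (length divides ord_195(154)).
π_154 has 24 disjoint cycles with lengths [12, 12, 12, 12, 12, 12, 12, 12, 12, 12, 12, 12, 12, 12, 12, 2, 2, 2, 2, 2, 2, 1, 1, 1] on {0,…,194}.
Σ(ℓ_i−1) = 195−24 = 171; sign = (−1)^171 = -1.
Zolotarev: (154|195) = -1, matching the cycle-count sign.

-1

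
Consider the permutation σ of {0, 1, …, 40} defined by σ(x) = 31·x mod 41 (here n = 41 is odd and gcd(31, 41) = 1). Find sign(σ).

Orbit of 16 under x↦31x: [16, 4, 1, 31, 18, 25, 37]… (length divides ord_41(31)).
The orbit structure of x ↦ 31x mod 41: 5 orbits of sizes [10, 10, 10, 10, 1].
sign(π) = (−1)^{n − #cycles} = (−1)^{41−5} = (−1)^36 = +1.
Check: (31/41) = +1 by Zolotarev.

+1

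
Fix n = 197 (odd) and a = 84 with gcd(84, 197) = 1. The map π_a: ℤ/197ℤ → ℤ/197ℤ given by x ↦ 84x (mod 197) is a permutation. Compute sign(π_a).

Start at x=83: 83 → 77 → 164 → 183 → 6 → 110 → 178 → … (one orbit).
The orbit structure of x ↦ 84x mod 197: 8 orbits of sizes [28, 28, 28, 28, 28, 28, 28, 1].
Σ(ℓ_i−1) = 197−8 = 189; sign = (−1)^189 = -1.

-1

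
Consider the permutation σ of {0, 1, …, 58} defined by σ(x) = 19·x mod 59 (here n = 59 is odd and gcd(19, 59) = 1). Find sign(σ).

Trace 1: π^k(1) = [1, 19, 7, 15, 49, 46, 48] for k=0..6.
3 cycles of lengths [29, 29, 1].
3 cycles on 59: each ℓ→(−1)^(ℓ−1), product (−1)^56 = +1.
The Jacobi symbol (19|59) = +1 (Zolotarev) agrees.

+1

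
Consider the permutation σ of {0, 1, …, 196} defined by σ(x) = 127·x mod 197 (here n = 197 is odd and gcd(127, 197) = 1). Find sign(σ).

+1

Start at x=175: 175 → 161 → 156 → 112 → 40 → 155 → 182 → … (one orbit).
Decompose π into cycles: lengths [98, 98, 1] (3 cycles, including the fixed point 0).
197 − 3 = 194 transpositions; sign(π) = (−1)^194 = +1.
Via Zolotarev, sign(π_{127}) = (127|197) = +1.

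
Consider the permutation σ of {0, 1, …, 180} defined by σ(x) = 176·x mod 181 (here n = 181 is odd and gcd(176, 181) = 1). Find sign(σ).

+1

Start at x=42: 42 → 152 → 145 → 180 → 5 → 156 → 125 → … (one orbit).
π_176 has 7 disjoint cycles with lengths [30, 30, 30, 30, 30, 30, 1] on {0,…,180}.
7 cycles on 181: each ℓ→(−1)^(ℓ−1), product (−1)^174 = +1.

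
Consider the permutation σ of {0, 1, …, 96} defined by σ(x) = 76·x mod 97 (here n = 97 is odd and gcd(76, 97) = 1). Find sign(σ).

Trace 82: π^k(82) = [82, 24, 78, 11, 60, 1, 76] for k=0..6.
Cycle lengths of π_76 on ℤ/97ℤ: [96, 1]; 2 cycles in total.
n − c = 97 − 2 = 95; sign = (−1)^95 = -1.

-1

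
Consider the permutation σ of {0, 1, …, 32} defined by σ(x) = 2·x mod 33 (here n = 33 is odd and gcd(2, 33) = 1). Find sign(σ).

Start at x=32: 32 → 31 → 29 → 25 → 17 → 1 → 2 → … (one orbit).
Cycle type of π: 10×3 + 2 + 1; total 5 cycles.
With 5 cycles on 33 points, sign = (−1)^{33−5} = +1.

+1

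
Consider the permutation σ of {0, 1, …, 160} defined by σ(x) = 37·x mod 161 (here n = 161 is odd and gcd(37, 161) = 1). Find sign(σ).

-1

Trace 135: π^k(135) = [135, 4, 148, 2, 74, 1, 37] for k=0..6.
Decompose π into cycles: lengths [66, 66, 22, 3, 3, 1] (6 cycles, including the fixed point 0).
161 − 6 = 155 transpositions; sign(π) = (−1)^155 = -1.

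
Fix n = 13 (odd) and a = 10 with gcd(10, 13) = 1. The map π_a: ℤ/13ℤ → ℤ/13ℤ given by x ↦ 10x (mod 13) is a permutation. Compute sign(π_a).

Start at x=3: 3 → 4 → 1 → 10 → 9 → 12 → 3 (one orbit).
π_10 has 3 disjoint cycles with lengths [6, 6, 1] on {0,…,12}.
Σ(ℓ_i−1) = 13−3 = 10; sign = (−1)^10 = +1.
Check: (10/13) = +1 by Zolotarev.

+1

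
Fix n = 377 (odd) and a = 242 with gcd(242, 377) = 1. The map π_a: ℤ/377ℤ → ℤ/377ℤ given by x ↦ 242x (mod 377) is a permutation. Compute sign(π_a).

+1

Start at x=53: 53 → 8 → 51 → 278 → 170 → 47 → 64 → … (one orbit).
Cycle lengths of π_242 on ℤ/377ℤ: [28, 28, 28, 28, 28, 28, 28, 28, 28, 28, 28, 28, 28, 4, 4, 4, 1]; 17 cycles in total.
sign(π) = (−1)^{n − #cycles} = (−1)^{377−17} = (−1)^360 = +1.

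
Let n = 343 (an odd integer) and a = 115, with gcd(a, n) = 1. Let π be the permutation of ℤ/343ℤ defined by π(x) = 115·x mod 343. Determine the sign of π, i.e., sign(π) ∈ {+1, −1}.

-1

Orbit of 341 under x↦115x: [341, 113, 304, 317, 97, 179, 5]… (length divides ord_343(115)).
Cycle lengths of π_115 on ℤ/343ℤ: [294, 42, 6, 1]; 4 cycles in total.
n − c = 343 − 4 = 339; sign = (−1)^339 = -1.
Via Zolotarev, sign(π_{115}) = (115|343) = -1.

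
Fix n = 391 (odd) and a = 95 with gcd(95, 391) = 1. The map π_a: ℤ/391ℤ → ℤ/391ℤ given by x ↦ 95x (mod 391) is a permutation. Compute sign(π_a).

-1

Trace 307: π^k(307) = [307, 231, 49, 354, 4, 380, 128] for k=0..6.
Decompose π into cycles: lengths [176, 176, 16, 11, 11, 1] (6 cycles, including the fixed point 0).
391 − 6 = 385 transpositions; sign(π) = (−1)^385 = -1.
The Jacobi symbol (95|391) = -1 (Zolotarev) agrees.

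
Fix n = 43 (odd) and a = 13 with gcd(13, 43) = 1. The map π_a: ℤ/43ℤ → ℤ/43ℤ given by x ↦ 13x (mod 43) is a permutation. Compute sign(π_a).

Start at x=35: 35 → 25 → 24 → 11 → 14 → 10 → 1 → … (one orbit).
Decompose π into cycles: lengths [21, 21, 1] (3 cycles, including the fixed point 0).
sign(π) = (−1)^{n − #cycles} = (−1)^{43−3} = (−1)^40 = +1.

+1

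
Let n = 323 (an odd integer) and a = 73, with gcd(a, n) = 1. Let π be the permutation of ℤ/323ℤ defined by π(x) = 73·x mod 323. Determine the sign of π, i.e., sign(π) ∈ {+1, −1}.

Orbit of 225 under x↦73x: [225, 275, 49, 24, 137, 311, 93]… (length divides ord_323(73)).
Cycle type of π: 144×2 + 16 + 9×2 + 1; total 6 cycles.
Σ(ℓ_i−1) = 323−6 = 317; sign = (−1)^317 = -1.
Via Zolotarev, sign(π_{73}) = (73|323) = -1.

-1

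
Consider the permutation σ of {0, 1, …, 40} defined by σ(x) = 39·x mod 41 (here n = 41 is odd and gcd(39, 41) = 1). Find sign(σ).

Start at x=39: 39 → 4 → 33 → 16 → 9 → 23 → 36 → … (one orbit).
Cycle type of π: 20×2 + 1; total 3 cycles.
sign(π) = (−1)^{n − #cycles} = (−1)^{41−3} = (−1)^38 = +1.

+1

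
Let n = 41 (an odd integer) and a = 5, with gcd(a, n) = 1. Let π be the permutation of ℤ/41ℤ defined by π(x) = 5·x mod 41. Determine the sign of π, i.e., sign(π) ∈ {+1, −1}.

Orbit of 2 under x↦5x: [2, 10, 9, 4, 20, 18, 8]… (length divides ord_41(5)).
Cycle type of π: 20×2 + 1; total 3 cycles.
sign(π) = (−1)^{n − #cycles} = (−1)^{41−3} = (−1)^38 = +1.

+1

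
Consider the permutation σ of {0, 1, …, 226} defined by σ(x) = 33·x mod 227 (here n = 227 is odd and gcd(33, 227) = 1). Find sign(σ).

+1

Start at x=176: 176 → 133 → 76 → 11 → 136 → 175 → 100 → … (one orbit).
Cycle type of π: 113×2 + 1; total 3 cycles.
3 cycles on 227: each ℓ→(−1)^(ℓ−1), product (−1)^224 = +1.
(33|227)_J = +1 (Zolotarev's lemma cross-check).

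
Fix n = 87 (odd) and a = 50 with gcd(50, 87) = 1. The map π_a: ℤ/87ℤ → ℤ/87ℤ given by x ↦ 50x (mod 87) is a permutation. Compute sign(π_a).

+1

Orbit of 44 under x↦50x: [44, 25, 32, 34, 47, 1, 50]… (length divides ord_87(50)).
The orbit structure of x ↦ 50x mod 87: 5 orbits of sizes [28, 28, 28, 2, 1].
5 cycles on 87: each ℓ→(−1)^(ℓ−1), product (−1)^82 = +1.
Via Zolotarev, sign(π_{50}) = (50|87) = +1.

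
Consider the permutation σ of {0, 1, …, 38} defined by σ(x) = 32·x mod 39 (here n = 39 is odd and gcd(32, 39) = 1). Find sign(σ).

Trace 25: π^k(25) = [25, 20, 16, 5, 4, 11, 1] for k=0..6.
Decompose π into cycles: lengths [12, 12, 12, 2, 1] (5 cycles, including the fixed point 0).
39 − 5 = 34 transpositions; sign(π) = (−1)^34 = +1.

+1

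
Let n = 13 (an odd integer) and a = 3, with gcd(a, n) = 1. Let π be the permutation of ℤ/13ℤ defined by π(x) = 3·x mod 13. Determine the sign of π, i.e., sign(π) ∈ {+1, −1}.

Trace 3: π^k(3) = [3, 9, 1] for k=0..2.
Cycle type of π: 3×4 + 1; total 5 cycles.
Σ(ℓ_i−1) = 13−5 = 8; sign = (−1)^8 = +1.
Check: (3/13) = +1 by Zolotarev.

+1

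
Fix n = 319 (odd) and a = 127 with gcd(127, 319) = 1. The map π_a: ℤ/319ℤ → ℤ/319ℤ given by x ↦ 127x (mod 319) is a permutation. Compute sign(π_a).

+1

Start at x=111: 111 → 61 → 91 → 73 → 20 → 307 → 71 → … (one orbit).
Cycle type of π: 140×2 + 28 + 10 + 1; total 5 cycles.
sign(π) = (−1)^{n − #cycles} = (−1)^{319−5} = (−1)^314 = +1.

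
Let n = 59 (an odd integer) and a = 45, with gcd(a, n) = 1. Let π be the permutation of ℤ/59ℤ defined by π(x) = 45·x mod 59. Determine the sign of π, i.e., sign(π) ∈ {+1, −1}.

Trace 4: π^k(4) = [4, 3, 17, 57, 28, 21, 1] for k=0..6.
Decompose π into cycles: lengths [29, 29, 1] (3 cycles, including the fixed point 0).
sign(π) = (−1)^{n − #cycles} = (−1)^{59−3} = (−1)^56 = +1.

+1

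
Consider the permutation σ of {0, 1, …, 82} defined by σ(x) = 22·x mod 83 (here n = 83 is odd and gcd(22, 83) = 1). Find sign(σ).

-1

Trace 76: π^k(76) = [76, 12, 15, 81, 39, 28, 35] for k=0..6.
The orbit structure of x ↦ 22x mod 83: 2 orbits of sizes [82, 1].
n − c = 83 − 2 = 81; sign = (−1)^81 = -1.
Zolotarev: (22|83) = -1, matching the cycle-count sign.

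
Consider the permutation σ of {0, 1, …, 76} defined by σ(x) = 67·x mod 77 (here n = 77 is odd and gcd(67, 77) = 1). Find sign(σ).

+1

Start at x=23: 23 → 1 → 67 → 23 (one orbit).
Cycle lengths of π_67 on ℤ/77ℤ: [3, 3, 3, 3, 3, 3, 3, 3, 3, 3, 3, 3, 3, 3, 3, 3, 3, 3, 3, 3, 3, 3, 1, 1, 1, 1, 1, 1, 1, 1, 1, 1, 1]; 33 cycles in total.
Σ(ℓ_i−1) = 77−33 = 44; sign = (−1)^44 = +1.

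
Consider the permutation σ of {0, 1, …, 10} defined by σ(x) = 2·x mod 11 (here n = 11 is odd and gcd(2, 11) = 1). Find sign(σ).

-1

Start at x=3: 3 → 6 → 1 → 2 → 4 → 8 → 5 → … (one orbit).
2 cycles of lengths [10, 1].
2 cycles on 11: each ℓ→(−1)^(ℓ−1), product (−1)^9 = -1.
Zolotarev: (2|11) = -1, matching the cycle-count sign.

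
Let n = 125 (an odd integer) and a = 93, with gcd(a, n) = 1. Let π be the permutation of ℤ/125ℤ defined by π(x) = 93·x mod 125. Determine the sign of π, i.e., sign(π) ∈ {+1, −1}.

Trace 32: π^k(32) = [32, 101, 18, 49, 57, 51, 118] for k=0..6.
The orbit structure of x ↦ 93x mod 125: 12 orbits of sizes [20, 20, 20, 20, 20, 4, 4, 4, 4, 4, 4, 1].
Σ(ℓ_i−1) = 125−12 = 113; sign = (−1)^113 = -1.
Check: (93/125) = -1 by Zolotarev.

-1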